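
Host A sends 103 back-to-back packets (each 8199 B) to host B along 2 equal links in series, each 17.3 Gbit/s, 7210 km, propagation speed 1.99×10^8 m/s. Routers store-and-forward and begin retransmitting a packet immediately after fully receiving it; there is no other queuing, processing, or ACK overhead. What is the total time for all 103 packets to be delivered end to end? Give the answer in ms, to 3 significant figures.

Per-hop transmission t_tx = L/R = 65592/17300000000 = 0.00379145 ms.
Per-hop propagation t_prop = 7210000/199000000 = 36.2312 ms.
Pipeline fill: first packet needs 2·t_tx to clear all hops; remaining 102 packets each add one t_tx.
Total = (2+103-1)·t_tx + 2·t_prop = 104·0.00379145 + 2·36.2312 = 72.9 ms.

72.9 ms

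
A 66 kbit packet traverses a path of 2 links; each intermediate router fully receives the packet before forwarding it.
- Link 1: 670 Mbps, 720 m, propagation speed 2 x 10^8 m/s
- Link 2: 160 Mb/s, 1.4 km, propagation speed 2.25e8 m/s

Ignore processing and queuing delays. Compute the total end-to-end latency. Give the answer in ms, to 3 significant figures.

0.521 ms

L = 66000 bits.
Transmission delays (L/R per hop): 0.0985075, 0.4125 ms; sum = 0.511007 ms.
Propagation delays (d/s per hop): 0.0036, 0.00622222 ms; sum = 0.00982222 ms.
End-to-end = 0.521 ms.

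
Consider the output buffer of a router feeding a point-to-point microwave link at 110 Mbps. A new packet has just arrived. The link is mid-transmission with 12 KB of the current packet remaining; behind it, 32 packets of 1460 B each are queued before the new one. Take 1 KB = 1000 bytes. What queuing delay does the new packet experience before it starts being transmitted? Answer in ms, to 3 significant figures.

Each queued packet: L/R = 11680/110000000 = 0.106182 ms.
32 queued → 3.39782 ms.
Plus remaining 96000 bits of current packet: 0.872727 ms.
Queuing delay = 4.27 ms.

4.27 ms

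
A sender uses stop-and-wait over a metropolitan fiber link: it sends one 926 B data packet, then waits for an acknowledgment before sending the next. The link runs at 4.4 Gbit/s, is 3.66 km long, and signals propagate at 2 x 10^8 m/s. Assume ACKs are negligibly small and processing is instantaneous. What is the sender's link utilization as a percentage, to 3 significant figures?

t_tx = L/R = 7408/4400000000 = 1.68364e-06 s.
t_prop = 3660/200000000 = 1.83e-05 s; RTT = 3.66e-05 s.
Cycle = t_tx + RTT = 3.82836e-05 s.
Utilization = t_tx / cycle = 1.68364e-06/3.82836e-05 = 4.40 %.

4.40 %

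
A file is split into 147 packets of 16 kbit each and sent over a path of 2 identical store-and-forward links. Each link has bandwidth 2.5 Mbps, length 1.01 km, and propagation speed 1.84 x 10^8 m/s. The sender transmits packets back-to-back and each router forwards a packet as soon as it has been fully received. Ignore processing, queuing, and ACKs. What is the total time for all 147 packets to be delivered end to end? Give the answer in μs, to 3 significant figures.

Per-hop transmission t_tx = L/R = 16000/2500000 = 6400 μs.
Per-hop propagation t_prop = 1010/184000000 = 5.48913 μs.
Pipeline fill: first packet needs 2·t_tx to clear all hops; remaining 146 packets each add one t_tx.
Total = (2+147-1)·t_tx + 2·t_prop = 148·6400 + 2·5.48913 = 947000 μs.

947000 μs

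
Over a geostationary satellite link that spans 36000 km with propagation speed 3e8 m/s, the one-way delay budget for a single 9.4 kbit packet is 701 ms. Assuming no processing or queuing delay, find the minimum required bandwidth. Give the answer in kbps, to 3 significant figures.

Propagation delay = 36000000 / 300000000 = 120 ms.
Transmission budget = 701 − 120 = 581 ms.
R ≥ L / t_tx = 9400 bits / 0.581 s = 16.2 kbps.

16.2 kbps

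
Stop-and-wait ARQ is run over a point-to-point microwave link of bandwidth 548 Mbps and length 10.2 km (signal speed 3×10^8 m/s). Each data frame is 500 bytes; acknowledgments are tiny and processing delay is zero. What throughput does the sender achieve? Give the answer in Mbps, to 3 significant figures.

53.1 Mbps

t_tx = L/R = 4000/548000000 = 7.29927e-06 s.
t_prop = 10200/300000000 = 3.4e-05 s; RTT = 6.8e-05 s.
Cycle = t_tx + RTT = 7.52993e-05 s.
Throughput = L / cycle = 4000 / 7.52993e-05 = 53.1 Mbps.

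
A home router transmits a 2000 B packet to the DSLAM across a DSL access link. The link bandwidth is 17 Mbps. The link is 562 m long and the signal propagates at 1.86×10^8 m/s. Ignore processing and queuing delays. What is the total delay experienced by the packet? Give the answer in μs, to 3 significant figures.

944 μs

L = 2000 × 8 = 16000 bits.
Transmission delay = L/R = 16000 / 17000000 = 941.176 μs.
Propagation delay = d/s = 562 m / 186000000 m/s = 3.02151 μs.
Total = 944 μs.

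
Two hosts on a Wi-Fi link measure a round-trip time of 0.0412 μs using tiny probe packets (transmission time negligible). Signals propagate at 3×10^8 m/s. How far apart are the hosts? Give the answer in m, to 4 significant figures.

One-way propagation = RTT/2 = 0.0206 μs.
d = s × t = 300000000 × 2.06e-08 = 6.180 m.

6.180 m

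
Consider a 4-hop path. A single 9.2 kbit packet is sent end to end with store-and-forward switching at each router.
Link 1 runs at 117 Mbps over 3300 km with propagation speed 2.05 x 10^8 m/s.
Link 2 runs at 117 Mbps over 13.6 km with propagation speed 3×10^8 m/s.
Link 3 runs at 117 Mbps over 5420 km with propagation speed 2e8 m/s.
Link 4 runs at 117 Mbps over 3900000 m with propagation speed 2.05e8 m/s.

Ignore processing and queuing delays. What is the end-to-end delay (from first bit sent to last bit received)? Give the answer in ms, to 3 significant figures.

L = 9200 bits.
Transmission delay per hop = L/R = 9200/117000000 = 0.0786325 ms; 4 hops → 0.31453 ms.
Propagation delays (d/s per hop): 16.0976, 0.0453333, 27.1, 19.0244 ms; sum = 62.2673 ms.
End-to-end = 62.6 ms.

62.6 ms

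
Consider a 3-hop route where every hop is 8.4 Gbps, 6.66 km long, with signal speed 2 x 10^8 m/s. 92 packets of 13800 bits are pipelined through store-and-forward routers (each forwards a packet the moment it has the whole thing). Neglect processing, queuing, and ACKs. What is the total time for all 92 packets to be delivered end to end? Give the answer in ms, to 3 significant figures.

Per-hop transmission t_tx = L/R = 13800/8400000000 = 0.00164286 ms.
Per-hop propagation t_prop = 6660/200000000 = 0.0333 ms.
Pipeline fill: first packet needs 3·t_tx to clear all hops; remaining 91 packets each add one t_tx.
Total = (3+92-1)·t_tx + 3·t_prop = 94·0.00164286 + 3·0.0333 = 0.254 ms.

0.254 ms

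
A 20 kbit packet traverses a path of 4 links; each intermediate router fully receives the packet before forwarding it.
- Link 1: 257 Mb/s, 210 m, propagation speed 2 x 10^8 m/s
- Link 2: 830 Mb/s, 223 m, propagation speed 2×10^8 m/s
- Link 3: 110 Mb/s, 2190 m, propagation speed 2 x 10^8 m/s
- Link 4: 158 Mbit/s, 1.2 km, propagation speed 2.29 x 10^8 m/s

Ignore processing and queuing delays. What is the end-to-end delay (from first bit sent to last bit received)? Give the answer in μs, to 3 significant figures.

429 μs

L = 20000 bits.
Transmission delays (L/R per hop): 77.821, 24.0964, 181.818, 126.582 μs; sum = 410.318 μs.
Propagation delays (d/s per hop): 1.05, 1.115, 10.95, 5.24017 μs; sum = 18.3552 μs.
End-to-end = 429 μs.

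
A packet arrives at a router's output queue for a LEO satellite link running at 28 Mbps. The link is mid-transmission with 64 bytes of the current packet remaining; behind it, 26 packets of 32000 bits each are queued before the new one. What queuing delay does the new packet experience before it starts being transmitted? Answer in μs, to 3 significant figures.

Each queued packet: L/R = 32000/28000000 = 1142.86 μs.
26 queued → 29714.3 μs.
Plus remaining 512 bits of current packet: 18.2857 μs.
Queuing delay = 29700 μs.

29700 μs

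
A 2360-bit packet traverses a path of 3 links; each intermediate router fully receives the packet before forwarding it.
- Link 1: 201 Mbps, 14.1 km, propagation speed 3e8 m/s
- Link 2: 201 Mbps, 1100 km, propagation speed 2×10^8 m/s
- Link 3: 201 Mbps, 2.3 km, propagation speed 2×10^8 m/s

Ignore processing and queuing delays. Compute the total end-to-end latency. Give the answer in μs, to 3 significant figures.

5590 μs

Transmission delay per hop = L/R = 2360/201000000 = 11.7413 μs; 3 hops → 35.2239 μs.
Propagation delays (d/s per hop): 47, 5500, 11.5 μs; sum = 5558.5 μs.
End-to-end = 5590 μs.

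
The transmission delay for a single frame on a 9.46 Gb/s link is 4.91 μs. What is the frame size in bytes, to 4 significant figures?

L = R × t_tx = 9460000000 b/s × 4.91e-06 s = 46448.6 bits.
In bytes: 46448.6 / 8 = 5806 bytes.

5806 bytes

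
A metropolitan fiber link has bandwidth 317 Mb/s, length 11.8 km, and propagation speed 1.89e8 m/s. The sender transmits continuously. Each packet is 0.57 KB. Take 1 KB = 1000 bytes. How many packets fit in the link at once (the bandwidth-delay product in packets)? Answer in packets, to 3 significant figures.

Propagation delay = 11800 / 189000000 = 6.24339e-05 s.
BDP = R × t_prop = 317000000 × 6.24339e-05 = 19791.5 bits.
In packets of 4560 bits: 4.34 packets.

4.34 packets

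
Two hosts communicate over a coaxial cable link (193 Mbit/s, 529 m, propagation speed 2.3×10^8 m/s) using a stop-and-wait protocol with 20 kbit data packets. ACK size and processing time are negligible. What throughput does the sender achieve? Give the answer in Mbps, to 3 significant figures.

t_tx = L/R = 20000/193000000 = 0.000103627 s.
t_prop = 529/2.3e+08 = 2.3e-06 s; RTT = 4.6e-06 s.
Cycle = t_tx + RTT = 0.000108227 s.
Throughput = L / cycle = 20000 / 0.000108227 = 185 Mbps.

185 Mbps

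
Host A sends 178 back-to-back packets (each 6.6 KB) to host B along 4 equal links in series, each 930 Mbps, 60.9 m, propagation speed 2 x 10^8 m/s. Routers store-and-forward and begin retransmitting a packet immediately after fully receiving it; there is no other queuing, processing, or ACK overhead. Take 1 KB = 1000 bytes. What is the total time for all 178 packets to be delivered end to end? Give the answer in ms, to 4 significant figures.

10.28 ms

Per-hop transmission t_tx = L/R = 52800/930000000 = 0.0567742 ms.
Per-hop propagation t_prop = 60.9/200000000 = 0.0003045 ms.
Pipeline fill: first packet needs 4·t_tx to clear all hops; remaining 177 packets each add one t_tx.
Total = (4+178-1)·t_tx + 4·t_prop = 181·0.0567742 + 4·0.0003045 = 10.28 ms.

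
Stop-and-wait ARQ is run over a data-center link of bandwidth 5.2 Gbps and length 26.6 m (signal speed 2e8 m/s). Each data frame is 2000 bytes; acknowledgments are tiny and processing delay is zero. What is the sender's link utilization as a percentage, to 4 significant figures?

t_tx = L/R = 16000/5200000000 = 3.07692e-06 s.
t_prop = 26.6/200000000 = 1.33e-07 s; RTT = 2.66e-07 s.
Cycle = t_tx + RTT = 3.34292e-06 s.
Utilization = t_tx / cycle = 3.07692e-06/3.34292e-06 = 92.04 %.

92.04 %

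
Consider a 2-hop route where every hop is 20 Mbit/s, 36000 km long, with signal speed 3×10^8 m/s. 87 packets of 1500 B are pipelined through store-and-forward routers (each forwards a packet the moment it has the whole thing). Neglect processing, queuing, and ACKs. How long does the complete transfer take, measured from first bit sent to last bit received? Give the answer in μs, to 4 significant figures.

292800 μs

Per-hop transmission t_tx = L/R = 12000/20000000 = 600 μs.
Per-hop propagation t_prop = 36000000/300000000 = 120000 μs.
Pipeline fill: first packet needs 2·t_tx to clear all hops; remaining 86 packets each add one t_tx.
Total = (2+87-1)·t_tx + 2·t_prop = 88·600 + 2·120000 = 292800 μs.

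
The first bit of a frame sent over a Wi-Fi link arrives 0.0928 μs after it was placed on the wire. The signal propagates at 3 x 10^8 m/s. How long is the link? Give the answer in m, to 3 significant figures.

27.8 m

d = s × t_prop = 300000000 × 9.28e-08 = 27.8 m.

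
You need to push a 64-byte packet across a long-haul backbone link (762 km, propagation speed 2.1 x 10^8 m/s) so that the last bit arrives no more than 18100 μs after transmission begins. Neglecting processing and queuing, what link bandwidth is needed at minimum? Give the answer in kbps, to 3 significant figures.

L = 512 bits.
Propagation delay = 762000 / 210000000 = 3628.57 μs.
Transmission budget = 18100 − 3628.57 = 14471.4 μs.
R ≥ L / t_tx = 512 bits / 0.0144714 s = 35.4 kbps.

35.4 kbps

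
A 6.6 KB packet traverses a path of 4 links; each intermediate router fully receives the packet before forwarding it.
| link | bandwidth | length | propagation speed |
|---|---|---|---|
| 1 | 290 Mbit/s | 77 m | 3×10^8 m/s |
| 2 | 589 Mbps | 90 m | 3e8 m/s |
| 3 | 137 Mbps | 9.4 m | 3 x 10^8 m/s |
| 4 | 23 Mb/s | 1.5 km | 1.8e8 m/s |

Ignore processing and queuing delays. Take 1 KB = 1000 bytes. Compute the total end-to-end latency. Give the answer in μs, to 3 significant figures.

L = 52800 bits.
Transmission delays (L/R per hop): 182.069, 89.6435, 385.401, 2295.65 μs; sum = 2952.77 μs.
Propagation delays (d/s per hop): 0.256667, 0.3, 0.0313333, 8.33333 μs; sum = 8.92133 μs.
End-to-end = 2960 μs.

2960 μs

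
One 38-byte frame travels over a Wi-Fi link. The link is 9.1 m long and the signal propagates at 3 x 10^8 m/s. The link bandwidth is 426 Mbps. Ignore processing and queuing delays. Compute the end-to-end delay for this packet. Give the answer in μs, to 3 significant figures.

0.744 μs

L = 38 × 8 = 304 bits.
Transmission delay = L/R = 304 / 426000000 = 0.713615 μs.
Propagation delay = d/s = 9.1 m / 300000000 m/s = 0.0303333 μs.
Total = 0.744 μs.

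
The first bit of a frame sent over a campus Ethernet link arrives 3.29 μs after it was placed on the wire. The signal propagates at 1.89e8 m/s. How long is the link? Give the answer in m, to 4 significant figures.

d = s × t_prop = 189000000 × 3.29e-06 = 621.8 m.

621.8 m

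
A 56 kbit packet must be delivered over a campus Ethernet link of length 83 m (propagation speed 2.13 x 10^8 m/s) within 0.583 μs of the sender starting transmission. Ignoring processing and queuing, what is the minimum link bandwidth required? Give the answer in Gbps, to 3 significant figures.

Propagation delay = 83 / 213000000 = 0.389671 μs.
Transmission budget = 0.583 − 0.389671 = 0.193329 μs.
R ≥ L / t_tx = 56000 bits / 1.93329e-07 s = 290 Gbps.

290 Gbps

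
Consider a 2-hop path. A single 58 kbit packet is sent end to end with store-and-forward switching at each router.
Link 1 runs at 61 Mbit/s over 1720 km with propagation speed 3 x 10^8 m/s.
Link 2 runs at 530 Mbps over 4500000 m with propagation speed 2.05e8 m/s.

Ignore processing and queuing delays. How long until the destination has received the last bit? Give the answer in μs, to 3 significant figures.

28700 μs

L = 58000 bits.
Transmission delays (L/R per hop): 950.82, 109.434 μs; sum = 1060.25 μs.
Propagation delays (d/s per hop): 5733.33, 21951.2 μs; sum = 27684.6 μs.
End-to-end = 28700 μs.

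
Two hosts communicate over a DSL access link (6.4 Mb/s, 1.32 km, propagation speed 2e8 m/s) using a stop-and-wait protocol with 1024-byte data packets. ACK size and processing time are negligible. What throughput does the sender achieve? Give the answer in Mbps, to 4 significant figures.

6.335 Mbps

t_tx = L/R = 8192/6400000 = 0.00128 s.
t_prop = 1320/200000000 = 6.6e-06 s; RTT = 1.32e-05 s.
Cycle = t_tx + RTT = 0.0012932 s.
Throughput = L / cycle = 8192 / 0.0012932 = 6.335 Mbps.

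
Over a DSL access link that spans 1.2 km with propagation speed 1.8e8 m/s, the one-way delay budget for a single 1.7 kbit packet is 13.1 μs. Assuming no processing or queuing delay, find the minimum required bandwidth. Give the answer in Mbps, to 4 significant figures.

264.2 Mbps

Propagation delay = 1200 / 180000000 = 6.66667 μs.
Transmission budget = 13.1 − 6.66667 = 6.43333 μs.
R ≥ L / t_tx = 1700 bits / 6.43333e-06 s = 264.2 Mbps.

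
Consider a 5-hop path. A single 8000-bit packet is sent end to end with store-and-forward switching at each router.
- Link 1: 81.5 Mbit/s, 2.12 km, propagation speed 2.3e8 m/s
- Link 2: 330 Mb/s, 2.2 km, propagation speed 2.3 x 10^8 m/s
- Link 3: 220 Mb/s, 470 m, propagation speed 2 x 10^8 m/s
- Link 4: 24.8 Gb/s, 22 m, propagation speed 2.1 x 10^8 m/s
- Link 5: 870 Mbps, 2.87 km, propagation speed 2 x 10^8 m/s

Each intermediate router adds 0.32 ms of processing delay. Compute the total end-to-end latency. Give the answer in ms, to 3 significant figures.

Transmission delays (L/R per hop): 0.0981595, 0.0242424, 0.0363636, 0.000322581, 0.0091954 ms; sum = 0.168284 ms.
Propagation delays (d/s per hop): 0.00921739, 0.00956522, 0.00235, 0.000104762, 0.01435 ms; sum = 0.0355874 ms.
Processing at 4 router(s): 4 × 0.32 ms = 1.28 ms.
End-to-end = 1.48 ms.

1.48 ms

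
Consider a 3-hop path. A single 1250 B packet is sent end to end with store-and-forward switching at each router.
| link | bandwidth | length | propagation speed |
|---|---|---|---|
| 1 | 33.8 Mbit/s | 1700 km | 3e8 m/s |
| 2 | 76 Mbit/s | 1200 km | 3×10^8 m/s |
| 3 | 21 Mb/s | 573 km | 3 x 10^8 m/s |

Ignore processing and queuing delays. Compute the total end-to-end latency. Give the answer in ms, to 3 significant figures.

L = 1250 × 8 = 10000 bits.
Transmission delays (L/R per hop): 0.295858, 0.131579, 0.47619 ms; sum = 0.903627 ms.
Propagation delays (d/s per hop): 5.66667, 4, 1.91 ms; sum = 11.5767 ms.
End-to-end = 12.5 ms.

12.5 ms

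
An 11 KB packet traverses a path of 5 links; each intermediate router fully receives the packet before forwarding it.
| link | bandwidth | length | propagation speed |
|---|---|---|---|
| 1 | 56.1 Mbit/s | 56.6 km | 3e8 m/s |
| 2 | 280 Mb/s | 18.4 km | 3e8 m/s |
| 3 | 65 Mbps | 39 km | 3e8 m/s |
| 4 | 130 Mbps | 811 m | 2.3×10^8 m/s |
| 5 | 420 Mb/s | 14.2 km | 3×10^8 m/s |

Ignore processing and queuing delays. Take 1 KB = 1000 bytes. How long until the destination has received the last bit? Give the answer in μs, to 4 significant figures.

L = 88000 bits.
Transmission delays (L/R per hop): 1568.63, 314.286, 1353.85, 676.923, 209.524 μs; sum = 4123.21 μs.
Propagation delays (d/s per hop): 188.667, 61.3333, 130, 3.52609, 47.3333 μs; sum = 430.859 μs.
End-to-end = 4554 μs.

4554 μs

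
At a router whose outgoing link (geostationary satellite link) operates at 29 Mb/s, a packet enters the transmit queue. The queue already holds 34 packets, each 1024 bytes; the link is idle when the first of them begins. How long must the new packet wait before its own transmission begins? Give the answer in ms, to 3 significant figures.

9.60 ms

Each queued packet: L/R = 8192/29000000 = 0.282483 ms.
34 queued → 9.60441 ms.
Queuing delay = 9.60 ms.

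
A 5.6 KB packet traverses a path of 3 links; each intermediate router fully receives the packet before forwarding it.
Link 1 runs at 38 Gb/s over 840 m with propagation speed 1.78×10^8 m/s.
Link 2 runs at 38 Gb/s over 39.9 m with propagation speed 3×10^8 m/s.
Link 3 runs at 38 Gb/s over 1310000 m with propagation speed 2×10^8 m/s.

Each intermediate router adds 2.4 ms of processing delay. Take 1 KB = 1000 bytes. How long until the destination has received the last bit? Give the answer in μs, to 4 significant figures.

L = 44800 bits.
Transmission delay per hop = L/R = 44800/38000000000 = 1.17895 μs; 3 hops → 3.53684 μs.
Propagation delays (d/s per hop): 4.7191, 0.133, 6550 μs; sum = 6554.85 μs.
Processing at 2 router(s): 2 × 2.4 ms = 4800 μs.
End-to-end = 11360 μs.

11360 μs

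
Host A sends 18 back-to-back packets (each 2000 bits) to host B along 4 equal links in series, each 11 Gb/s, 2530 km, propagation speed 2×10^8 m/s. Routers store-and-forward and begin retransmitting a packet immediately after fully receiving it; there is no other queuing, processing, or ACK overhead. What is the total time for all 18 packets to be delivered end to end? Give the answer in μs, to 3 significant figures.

Per-hop transmission t_tx = L/R = 2000/11000000000 = 0.181818 μs.
Per-hop propagation t_prop = 2530000/200000000 = 12650 μs.
Pipeline fill: first packet needs 4·t_tx to clear all hops; remaining 17 packets each add one t_tx.
Total = (4+18-1)·t_tx + 4·t_prop = 21·0.181818 + 4·12650 = 50600 μs.

50600 μs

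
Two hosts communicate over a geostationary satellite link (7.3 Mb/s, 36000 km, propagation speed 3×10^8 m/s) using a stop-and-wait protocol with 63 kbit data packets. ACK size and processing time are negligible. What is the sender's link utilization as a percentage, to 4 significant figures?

t_tx = L/R = 63000/7300000 = 0.00863014 s.
t_prop = 36000000/300000000 = 0.12 s; RTT = 0.24 s.
Cycle = t_tx + RTT = 0.24863 s.
Utilization = t_tx / cycle = 0.00863014/0.24863 = 3.471 %.

3.471 %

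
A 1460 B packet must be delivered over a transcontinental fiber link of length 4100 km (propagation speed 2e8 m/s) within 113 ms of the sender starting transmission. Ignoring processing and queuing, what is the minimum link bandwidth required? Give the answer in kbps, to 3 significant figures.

L = 11680 bits.
Propagation delay = 4100000 / 200000000 = 20.5 ms.
Transmission budget = 113 − 20.5 = 92.5 ms.
R ≥ L / t_tx = 11680 bits / 0.0925 s = 126 kbps.

126 kbps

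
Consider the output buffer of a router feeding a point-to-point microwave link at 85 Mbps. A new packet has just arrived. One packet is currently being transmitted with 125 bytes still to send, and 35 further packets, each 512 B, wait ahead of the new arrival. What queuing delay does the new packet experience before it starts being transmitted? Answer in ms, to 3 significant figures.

1.70 ms

Each queued packet: L/R = 4096/85000000 = 0.0481882 ms.
35 queued → 1.68659 ms.
Plus remaining 1000 bits of current packet: 0.0117647 ms.
Queuing delay = 1.70 ms.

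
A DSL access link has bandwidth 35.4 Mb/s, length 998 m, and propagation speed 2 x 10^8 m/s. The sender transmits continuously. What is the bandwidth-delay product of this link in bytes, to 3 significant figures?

Propagation delay = 998 / 200000000 = 4.99e-06 s.
BDP = R × t_prop = 35400000 × 4.99e-06 = 176.646 bits.
In bytes: 176.646/8 = 22.1 bytes.

22.1 bytes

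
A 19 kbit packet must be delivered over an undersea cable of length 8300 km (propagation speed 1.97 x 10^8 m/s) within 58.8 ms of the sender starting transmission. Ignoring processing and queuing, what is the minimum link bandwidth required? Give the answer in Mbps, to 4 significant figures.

1.140 Mbps

Propagation delay = 8300000 / 197000000 = 42.132 ms.
Transmission budget = 58.8 − 42.132 = 16.668 ms.
R ≥ L / t_tx = 19000 bits / 0.016668 s = 1.140 Mbps.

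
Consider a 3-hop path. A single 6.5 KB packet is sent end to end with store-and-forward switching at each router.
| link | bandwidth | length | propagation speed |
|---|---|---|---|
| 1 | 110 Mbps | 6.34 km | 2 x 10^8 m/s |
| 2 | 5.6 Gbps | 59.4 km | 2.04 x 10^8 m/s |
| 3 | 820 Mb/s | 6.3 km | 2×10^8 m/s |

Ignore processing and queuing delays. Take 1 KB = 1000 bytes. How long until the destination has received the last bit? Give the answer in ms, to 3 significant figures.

0.900 ms

L = 52000 bits.
Transmission delays (L/R per hop): 0.472727, 0.00928571, 0.0634146 ms; sum = 0.545428 ms.
Propagation delays (d/s per hop): 0.0317, 0.291176, 0.0315 ms; sum = 0.354376 ms.
End-to-end = 0.900 ms.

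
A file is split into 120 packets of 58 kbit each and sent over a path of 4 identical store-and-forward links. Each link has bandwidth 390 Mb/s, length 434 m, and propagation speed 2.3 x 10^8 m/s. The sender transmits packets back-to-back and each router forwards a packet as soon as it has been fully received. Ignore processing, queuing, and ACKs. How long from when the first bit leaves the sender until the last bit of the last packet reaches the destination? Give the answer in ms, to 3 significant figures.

18.3 ms

Per-hop transmission t_tx = L/R = 58000/390000000 = 0.148718 ms.
Per-hop propagation t_prop = 434/2.3e+08 = 0.00188696 ms.
Pipeline fill: first packet needs 4·t_tx to clear all hops; remaining 119 packets each add one t_tx.
Total = (4+120-1)·t_tx + 4·t_prop = 123·0.148718 + 4·0.00188696 = 18.3 ms.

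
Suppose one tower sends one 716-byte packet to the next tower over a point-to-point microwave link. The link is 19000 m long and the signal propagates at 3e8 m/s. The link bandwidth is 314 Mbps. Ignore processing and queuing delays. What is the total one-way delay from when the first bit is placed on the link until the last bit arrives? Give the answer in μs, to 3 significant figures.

L = 716 × 8 = 5728 bits.
Transmission delay = L/R = 5728 / 314000000 = 18.242 μs.
Propagation delay = d/s = 19000 m / 300000000 m/s = 63.3333 μs.
Total = 81.6 μs.

81.6 μs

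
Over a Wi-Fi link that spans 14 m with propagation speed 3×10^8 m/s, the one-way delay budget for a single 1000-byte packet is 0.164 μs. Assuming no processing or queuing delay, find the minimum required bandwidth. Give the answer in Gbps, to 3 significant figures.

L = 8000 bits.
Propagation delay = 14 / 300000000 = 0.0466667 μs.
Transmission budget = 0.164 − 0.0466667 = 0.117333 μs.
R ≥ L / t_tx = 8000 bits / 1.17333e-07 s = 68.2 Gbps.

68.2 Gbps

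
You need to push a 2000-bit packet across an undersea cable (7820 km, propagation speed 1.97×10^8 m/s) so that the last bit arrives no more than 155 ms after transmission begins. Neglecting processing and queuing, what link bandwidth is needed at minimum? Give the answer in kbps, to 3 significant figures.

17.3 kbps

Propagation delay = 7820000 / 197000000 = 39.6954 ms.
Transmission budget = 155 − 39.6954 = 115.305 ms.
R ≥ L / t_tx = 2000 bits / 0.115305 s = 17.3 kbps.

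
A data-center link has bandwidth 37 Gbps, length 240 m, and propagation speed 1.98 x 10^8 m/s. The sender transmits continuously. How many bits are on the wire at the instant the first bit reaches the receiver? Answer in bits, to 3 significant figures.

Propagation delay = 240 / 198000000 = 1.21212e-06 s.
BDP = R × t_prop = 37000000000 × 1.21212e-06 = 44848.5 bits.

44800 bits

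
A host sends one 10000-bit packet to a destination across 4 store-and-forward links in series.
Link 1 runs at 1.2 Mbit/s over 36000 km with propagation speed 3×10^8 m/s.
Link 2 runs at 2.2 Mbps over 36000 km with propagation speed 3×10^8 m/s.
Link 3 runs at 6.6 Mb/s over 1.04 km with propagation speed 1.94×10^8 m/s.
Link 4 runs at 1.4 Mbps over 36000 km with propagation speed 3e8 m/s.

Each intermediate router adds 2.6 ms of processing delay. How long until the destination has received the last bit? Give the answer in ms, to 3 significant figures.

389 ms

Transmission delays (L/R per hop): 8.33333, 4.54545, 1.51515, 7.14286 ms; sum = 21.5368 ms.
Propagation delays (d/s per hop): 120, 120, 0.00536082, 120 ms; sum = 360.005 ms.
Processing at 3 router(s): 3 × 2.6 ms = 7.8 ms.
End-to-end = 389 ms.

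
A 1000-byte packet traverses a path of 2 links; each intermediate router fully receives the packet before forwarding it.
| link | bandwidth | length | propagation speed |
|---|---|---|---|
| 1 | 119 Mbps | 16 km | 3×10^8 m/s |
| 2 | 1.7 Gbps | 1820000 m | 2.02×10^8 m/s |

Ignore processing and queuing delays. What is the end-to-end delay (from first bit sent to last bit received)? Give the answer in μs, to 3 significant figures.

L = 1000 × 8 = 8000 bits.
Transmission delays (L/R per hop): 67.2269, 4.70588 μs; sum = 71.9328 μs.
Propagation delays (d/s per hop): 53.3333, 9009.9 μs; sum = 9063.23 μs.
End-to-end = 9140 μs.

9140 μs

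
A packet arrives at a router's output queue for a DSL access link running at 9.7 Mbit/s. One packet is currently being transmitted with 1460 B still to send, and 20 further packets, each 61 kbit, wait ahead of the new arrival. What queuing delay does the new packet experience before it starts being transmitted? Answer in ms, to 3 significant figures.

127 ms

Each queued packet: L/R = 61000/9700000 = 6.28866 ms.
20 queued → 125.773 ms.
Plus remaining 11680 bits of current packet: 1.20412 ms.
Queuing delay = 127 ms.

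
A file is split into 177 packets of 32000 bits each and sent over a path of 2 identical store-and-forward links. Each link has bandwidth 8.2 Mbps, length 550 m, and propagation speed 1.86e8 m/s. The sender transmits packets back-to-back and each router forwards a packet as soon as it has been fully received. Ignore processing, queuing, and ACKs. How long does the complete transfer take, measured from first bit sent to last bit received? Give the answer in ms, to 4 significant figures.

694.6 ms

Per-hop transmission t_tx = L/R = 32000/8.2e+06 = 3.90244 ms.
Per-hop propagation t_prop = 550/186000000 = 0.00295699 ms.
Pipeline fill: first packet needs 2·t_tx to clear all hops; remaining 176 packets each add one t_tx.
Total = (2+177-1)·t_tx + 2·t_prop = 178·3.90244 + 2·0.00295699 = 694.6 ms.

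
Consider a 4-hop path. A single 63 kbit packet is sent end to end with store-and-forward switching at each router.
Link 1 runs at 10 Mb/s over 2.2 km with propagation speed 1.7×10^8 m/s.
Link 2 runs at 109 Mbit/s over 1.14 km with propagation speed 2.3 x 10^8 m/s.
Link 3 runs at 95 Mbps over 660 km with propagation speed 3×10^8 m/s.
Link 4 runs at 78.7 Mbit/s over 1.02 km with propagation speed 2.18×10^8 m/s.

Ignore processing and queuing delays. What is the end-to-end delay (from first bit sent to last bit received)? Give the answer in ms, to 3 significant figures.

10.6 ms

L = 63000 bits.
Transmission delays (L/R per hop): 6.3, 0.577982, 0.663158, 0.800508 ms; sum = 8.34165 ms.
Propagation delays (d/s per hop): 0.0129412, 0.00495652, 2.2, 0.0046789 ms; sum = 2.22258 ms.
End-to-end = 10.6 ms.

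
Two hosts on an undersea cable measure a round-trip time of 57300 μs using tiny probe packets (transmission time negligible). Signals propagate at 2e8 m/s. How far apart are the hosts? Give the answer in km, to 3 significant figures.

One-way propagation = RTT/2 = 28650 μs.
d = s × t = 200000000 × 0.02865 = 5730 km.

5730 km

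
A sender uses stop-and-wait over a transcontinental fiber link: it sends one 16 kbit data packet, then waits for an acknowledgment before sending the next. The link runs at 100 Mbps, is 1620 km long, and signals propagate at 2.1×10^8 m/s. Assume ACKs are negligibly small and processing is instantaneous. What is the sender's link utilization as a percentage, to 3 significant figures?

t_tx = L/R = 16000/100000000 = 0.00016 s.
t_prop = 1620000/210000000 = 0.00771429 s; RTT = 0.0154286 s.
Cycle = t_tx + RTT = 0.0155886 s.
Utilization = t_tx / cycle = 0.00016/0.0155886 = 1.03 %.

1.03 %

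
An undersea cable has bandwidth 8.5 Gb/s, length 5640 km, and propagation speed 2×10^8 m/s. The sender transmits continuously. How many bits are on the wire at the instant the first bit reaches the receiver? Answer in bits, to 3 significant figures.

240000000 bits

Propagation delay = 5640000 / 200000000 = 0.0282 s.
BDP = R × t_prop = 8500000000 × 0.0282 = 239700000 bits.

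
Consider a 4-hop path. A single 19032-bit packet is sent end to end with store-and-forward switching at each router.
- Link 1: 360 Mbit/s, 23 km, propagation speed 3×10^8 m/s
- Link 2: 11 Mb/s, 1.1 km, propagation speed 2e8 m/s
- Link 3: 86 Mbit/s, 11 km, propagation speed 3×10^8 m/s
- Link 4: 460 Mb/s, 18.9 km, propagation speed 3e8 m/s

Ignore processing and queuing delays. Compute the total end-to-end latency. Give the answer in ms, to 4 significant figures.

2.228 ms

Transmission delays (L/R per hop): 0.0528667, 1.73018, 0.221302, 0.0413739 ms; sum = 2.04572 ms.
Propagation delays (d/s per hop): 0.0766667, 0.0055, 0.0366667, 0.063 ms; sum = 0.181833 ms.
End-to-end = 2.228 ms.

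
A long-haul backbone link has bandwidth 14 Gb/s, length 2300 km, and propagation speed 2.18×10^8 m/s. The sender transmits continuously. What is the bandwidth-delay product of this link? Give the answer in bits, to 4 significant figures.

147700000 bits

Propagation delay = 2300000 / 2.18e+08 = 0.0105505 s.
BDP = R × t_prop = 14000000000 × 0.0105505 = 147706000 bits.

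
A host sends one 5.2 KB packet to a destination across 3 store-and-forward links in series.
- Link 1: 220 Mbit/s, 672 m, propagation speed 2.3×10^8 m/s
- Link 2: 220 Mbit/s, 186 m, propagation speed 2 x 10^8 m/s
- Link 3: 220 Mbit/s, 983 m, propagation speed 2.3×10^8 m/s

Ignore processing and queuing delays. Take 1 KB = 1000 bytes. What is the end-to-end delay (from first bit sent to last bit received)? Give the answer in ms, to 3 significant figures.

L = 41600 bits.
Transmission delay per hop = L/R = 41600/220000000 = 0.189091 ms; 3 hops → 0.567273 ms.
Propagation delays (d/s per hop): 0.00292174, 0.00093, 0.00427391 ms; sum = 0.00812565 ms.
End-to-end = 0.575 ms.

0.575 ms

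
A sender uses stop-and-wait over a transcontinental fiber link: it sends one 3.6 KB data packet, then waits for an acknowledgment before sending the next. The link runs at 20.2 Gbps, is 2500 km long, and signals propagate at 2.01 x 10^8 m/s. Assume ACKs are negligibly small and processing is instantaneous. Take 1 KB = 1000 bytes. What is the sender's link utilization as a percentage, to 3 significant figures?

0.00573 %

t_tx = L/R = 28800/20200000000 = 1.42574e-06 s.
t_prop = 2500000/2.01e+08 = 0.0124378 s; RTT = 0.0248756 s.
Cycle = t_tx + RTT = 0.024877 s.
Utilization = t_tx / cycle = 1.42574e-06/0.024877 = 0.00573 %.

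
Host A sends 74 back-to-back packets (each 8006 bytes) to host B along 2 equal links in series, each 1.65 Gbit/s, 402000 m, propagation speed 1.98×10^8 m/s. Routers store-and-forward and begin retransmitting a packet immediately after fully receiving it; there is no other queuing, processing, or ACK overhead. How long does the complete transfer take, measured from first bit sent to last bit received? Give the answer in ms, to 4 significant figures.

Per-hop transmission t_tx = L/R = 64048/1650000000 = 0.038817 ms.
Per-hop propagation t_prop = 402000/198000000 = 2.0303 ms.
Pipeline fill: first packet needs 2·t_tx to clear all hops; remaining 73 packets each add one t_tx.
Total = (2+74-1)·t_tx + 2·t_prop = 75·0.038817 + 2·2.0303 = 6.972 ms.

6.972 ms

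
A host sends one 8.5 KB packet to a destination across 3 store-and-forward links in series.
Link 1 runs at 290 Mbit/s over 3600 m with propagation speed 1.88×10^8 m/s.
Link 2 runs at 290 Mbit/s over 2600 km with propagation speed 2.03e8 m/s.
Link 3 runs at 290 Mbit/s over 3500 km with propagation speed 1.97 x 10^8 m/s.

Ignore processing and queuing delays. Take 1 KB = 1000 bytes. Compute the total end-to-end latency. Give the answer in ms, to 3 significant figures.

L = 68000 bits.
Transmission delay per hop = L/R = 68000/290000000 = 0.234483 ms; 3 hops → 0.703448 ms.
Propagation delays (d/s per hop): 0.0191489, 12.8079, 17.7665 ms; sum = 30.5935 ms.
End-to-end = 31.3 ms.

31.3 ms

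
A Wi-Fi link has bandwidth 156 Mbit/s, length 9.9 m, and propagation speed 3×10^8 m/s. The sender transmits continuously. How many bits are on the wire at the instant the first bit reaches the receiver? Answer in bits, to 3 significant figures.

Propagation delay = 9.9 / 300000000 = 3.3e-08 s.
BDP = R × t_prop = 156000000 × 3.3e-08 = 5.148 bits.

5.15 bits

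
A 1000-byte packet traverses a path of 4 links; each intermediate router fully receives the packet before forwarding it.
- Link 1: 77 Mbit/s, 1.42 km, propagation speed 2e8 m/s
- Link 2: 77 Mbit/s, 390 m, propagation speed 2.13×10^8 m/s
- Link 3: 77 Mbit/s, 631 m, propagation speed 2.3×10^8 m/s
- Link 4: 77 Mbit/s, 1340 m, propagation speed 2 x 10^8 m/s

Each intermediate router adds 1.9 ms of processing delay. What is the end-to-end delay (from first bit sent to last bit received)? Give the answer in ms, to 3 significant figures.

6.13 ms

L = 1000 × 8 = 8000 bits.
Transmission delay per hop = L/R = 8000/77000000 = 0.103896 ms; 4 hops → 0.415584 ms.
Propagation delays (d/s per hop): 0.0071, 0.00183099, 0.00274348, 0.0067 ms; sum = 0.0183745 ms.
Processing at 3 router(s): 3 × 1.9 ms = 5.7 ms.
End-to-end = 6.13 ms.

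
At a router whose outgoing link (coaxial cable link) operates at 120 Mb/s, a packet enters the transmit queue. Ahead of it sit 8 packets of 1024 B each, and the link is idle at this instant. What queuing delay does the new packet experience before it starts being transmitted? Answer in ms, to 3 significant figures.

Each queued packet: L/R = 8192/120000000 = 0.0682667 ms.
8 queued → 0.546133 ms.
Queuing delay = 0.546 ms.

0.546 ms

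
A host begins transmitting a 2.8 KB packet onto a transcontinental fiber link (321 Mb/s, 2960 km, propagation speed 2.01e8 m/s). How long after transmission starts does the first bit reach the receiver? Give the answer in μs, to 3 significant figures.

First bit experiences only propagation delay: d/s = 2960000/2.01e+08 = 14700 μs.

14700 μs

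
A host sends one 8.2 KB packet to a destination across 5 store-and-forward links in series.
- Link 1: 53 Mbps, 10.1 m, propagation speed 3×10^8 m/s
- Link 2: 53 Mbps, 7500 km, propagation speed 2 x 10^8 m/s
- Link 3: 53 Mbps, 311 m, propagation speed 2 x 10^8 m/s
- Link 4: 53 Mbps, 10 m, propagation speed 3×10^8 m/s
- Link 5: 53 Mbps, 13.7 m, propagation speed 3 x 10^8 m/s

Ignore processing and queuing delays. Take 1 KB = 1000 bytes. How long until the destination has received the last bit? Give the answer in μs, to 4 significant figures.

43690 μs

L = 65600 bits.
Transmission delay per hop = L/R = 65600/53000000 = 1237.74 μs; 5 hops → 6188.68 μs.
Propagation delays (d/s per hop): 0.0336667, 37500, 1.555, 0.0333333, 0.0456667 μs; sum = 37501.7 μs.
End-to-end = 43690 μs.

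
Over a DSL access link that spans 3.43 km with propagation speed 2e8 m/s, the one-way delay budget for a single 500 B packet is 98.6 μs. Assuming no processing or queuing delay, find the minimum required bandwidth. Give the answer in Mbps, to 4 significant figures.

L = 4000 bits.
Propagation delay = 3430 / 200000000 = 17.15 μs.
Transmission budget = 98.6 − 17.15 = 81.45 μs.
R ≥ L / t_tx = 4000 bits / 8.145e-05 s = 49.11 Mbps.

49.11 Mbps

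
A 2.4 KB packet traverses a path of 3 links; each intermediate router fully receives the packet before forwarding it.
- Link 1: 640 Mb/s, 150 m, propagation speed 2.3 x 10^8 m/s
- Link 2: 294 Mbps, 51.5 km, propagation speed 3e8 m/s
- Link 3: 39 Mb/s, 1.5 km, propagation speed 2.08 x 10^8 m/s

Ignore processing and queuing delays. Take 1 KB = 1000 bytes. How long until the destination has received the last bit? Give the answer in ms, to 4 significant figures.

0.7671 ms

L = 19200 bits.
Transmission delays (L/R per hop): 0.03, 0.0653061, 0.492308 ms; sum = 0.587614 ms.
Propagation delays (d/s per hop): 0.000652174, 0.171667, 0.00721154 ms; sum = 0.17953 ms.
End-to-end = 0.7671 ms.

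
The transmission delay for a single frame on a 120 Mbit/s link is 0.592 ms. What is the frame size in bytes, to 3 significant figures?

L = R × t_tx = 120000000 b/s × 0.000592 s = 71040 bits.
In bytes: 71040 / 8 = 8880 bytes.

8880 bytes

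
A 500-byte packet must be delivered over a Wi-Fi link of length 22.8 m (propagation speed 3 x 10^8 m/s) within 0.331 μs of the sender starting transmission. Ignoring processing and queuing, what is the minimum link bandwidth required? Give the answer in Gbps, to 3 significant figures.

15.7 Gbps

L = 4000 bits.
Propagation delay = 22.8 / 300000000 = 0.076 μs.
Transmission budget = 0.331 − 0.076 = 0.255 μs.
R ≥ L / t_tx = 4000 bits / 2.55e-07 s = 15.7 Gbps.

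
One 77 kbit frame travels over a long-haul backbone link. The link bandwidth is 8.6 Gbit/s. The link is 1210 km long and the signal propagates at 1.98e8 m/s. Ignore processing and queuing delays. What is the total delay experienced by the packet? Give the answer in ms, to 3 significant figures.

L = 77000 bits.
Transmission delay = L/R = 77000 / 8600000000 = 0.00895349 ms.
Propagation delay = d/s = 1210000 m / 198000000 m/s = 6.11111 ms.
Total = 6.12 ms.

6.12 ms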